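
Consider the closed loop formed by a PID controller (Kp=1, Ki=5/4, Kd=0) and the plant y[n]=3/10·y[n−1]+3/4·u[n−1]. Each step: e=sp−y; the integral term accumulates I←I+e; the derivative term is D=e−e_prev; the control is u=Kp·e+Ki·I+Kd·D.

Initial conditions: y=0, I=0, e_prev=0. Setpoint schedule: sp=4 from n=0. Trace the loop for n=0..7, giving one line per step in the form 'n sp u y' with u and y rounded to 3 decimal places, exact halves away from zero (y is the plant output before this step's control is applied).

(exact arithmetic carried between steps; '≈' marks a value shown rounded to 6 d.p. or computed from one; I and e_prev carry over from the previous line; the table rounds u and y to 3 d.p., halves away from zero)
n=0: y=0, sp=4, e=sp−y=4; I=4, D=e−e_prev=4; u=1·4+5/4·4+0·4=9; next y=3/10·0+3/4·9=6.75
n=1: y=6.75, sp=4, e=sp−y=-2.75; I=1.25, D=e−e_prev=-6.75; u=1·(-2.75)+5/4·1.25+0·(-6.75)=-1.1875; next y=3/10·6.75+3/4·(-1.1875)=1.134375
n=2: y=1.134375, sp=4, e=sp−y=2.865625; I=4.115625, D=e−e_prev=5.615625; u=1·2.865625+5/4·4.115625+0·5.615625≈8.010156; next y=3/10·1.134375+3/4·8.010156≈6.347930
n=3: y≈6.347930, sp=4, e=sp−y≈-2.347930; I≈1.767695, D=e−e_prev≈-5.213555; u=1·(-2.347930)+5/4·1.767695+0·(-5.213555)≈-0.138311; next y=3/10·6.347930+3/4·(-0.138311)≈1.800646
n=4: y≈1.800646, sp=4, e=sp−y≈2.199354; I≈3.967049, D=e−e_prev≈4.547284; u=1·2.199354+5/4·3.967049+0·4.547284≈7.158166; next y=3/10·1.800646+3/4·7.158166≈5.908818
n=5: y≈5.908818, sp=4, e=sp−y≈-1.908818; I≈2.058231, D=e−e_prev≈-4.108172; u=1·(-1.908818)+5/4·2.058231+0·(-4.108172)≈0.663971; next y=3/10·5.908818+3/4·0.663971≈2.270624
n=6: y≈2.270624, sp=4, e=sp−y≈1.729376; I≈3.787608, D=e−e_prev≈3.638194; u=1·1.729376+5/4·3.787608+0·3.638194≈6.463886; next y=3/10·2.270624+3/4·6.463886≈5.529101
n=7: y≈5.529101, sp=4, e=sp−y≈-1.529101; I≈2.258506, D=e−e_prev≈-3.258478; u=1·(-1.529101)+5/4·2.258506+0·(-3.258478)≈1.294031; next y=3/10·5.529101+3/4·1.294031≈2.629254

0 4 9.000 0.000
1 4 -1.188 6.750
2 4 8.010 1.134
3 4 -0.138 6.348
4 4 7.158 1.801
5 4 0.664 5.909
6 4 6.464 2.271
7 4 1.294 5.529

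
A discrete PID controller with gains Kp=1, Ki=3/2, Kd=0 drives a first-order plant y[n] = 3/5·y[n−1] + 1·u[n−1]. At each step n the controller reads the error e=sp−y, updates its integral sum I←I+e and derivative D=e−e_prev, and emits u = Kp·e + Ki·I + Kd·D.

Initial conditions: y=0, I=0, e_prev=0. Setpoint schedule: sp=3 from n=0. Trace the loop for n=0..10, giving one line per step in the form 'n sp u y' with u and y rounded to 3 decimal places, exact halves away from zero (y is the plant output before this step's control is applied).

(exact arithmetic carried between steps; '≈' marks a value shown rounded to 6 d.p. or computed from one; I and e_prev carry over from the previous line; the table rounds u and y to 3 d.p., halves away from zero)
n=0: y=0, sp=3, e=sp−y=3; I=3, D=e−e_prev=3; u=1·3+3/2·3+0·3=7.5; next y=3/5·0+1·7.5=7.5
n=1: y=7.5, sp=3, e=sp−y=-4.5; I=-1.5, D=e−e_prev=-7.5; u=1·(-4.5)+3/2·(-1.5)+0·(-7.5)=-6.75; next y=3/5·7.5+1·(-6.75)=-2.25
n=2: y=-2.25, sp=3, e=sp−y=5.25; I=3.75, D=e−e_prev=9.75; u=1·5.25+3/2·3.75+0·9.75=10.875; next y=3/5·(-2.25)+1·10.875=9.525
n=3: y=9.525, sp=3, e=sp−y=-6.525; I=-2.775, D=e−e_prev=-11.775; u=1·(-6.525)+3/2·(-2.775)+0·(-11.775)=-10.6875; next y=3/5·9.525+1·(-10.6875)=-4.9725
n=4: y=-4.9725, sp=3, e=sp−y=7.9725; I=5.1975, D=e−e_prev=14.4975; u=1·7.9725+3/2·5.1975+0·14.4975=15.76875; next y=3/5·(-4.9725)+1·15.76875=12.78525
n=5: y=12.78525, sp=3, e=sp−y=-9.78525; I=-4.58775, D=e−e_prev=-17.75775; u=1·(-9.78525)+3/2·(-4.58775)+0·(-17.75775)=-16.666875; next y=3/5·12.78525+1·(-16.666875)=-8.995725
n=6: y=-8.995725, sp=3, e=sp−y=11.995725; I=7.407975, D=e−e_prev=21.780975; u=1·11.995725+3/2·7.407975+0·21.780975≈23.107688; next y=3/5·(-8.995725)+1·23.107688≈17.710253
n=7: y≈17.710253, sp=3, e=sp−y≈-14.710253; I≈-7.302278, D=e−e_prev≈-26.705978; u=1·(-14.710253)+3/2·(-7.302278)+0·(-26.705978)≈-25.663669; next y=3/5·17.710253+1·(-25.663669)≈-15.037517
n=8: y≈-15.037517, sp=3, e=sp−y≈18.037517; I≈10.735240, D=e−e_prev≈32.747770; u=1·18.037517+3/2·10.735240+0·32.747770≈34.140377; next y=3/5·(-15.037517)+1·34.140377≈25.117867
n=9: y≈25.117867, sp=3, e=sp−y≈-22.117867; I≈-11.382627, D=e−e_prev≈-40.155384; u=1·(-22.117867)+3/2·(-11.382627)+0·(-40.155384)≈-39.191807; next y=3/5·25.117867+1·(-39.191807)≈-24.121087
n=10: y≈-24.121087, sp=3, e=sp−y≈27.121087; I≈15.738460, D=e−e_prev≈49.238953; u=1·27.121087+3/2·15.738460+0·49.238953≈50.728777; next y=3/5·(-24.121087)+1·50.728777≈36.256125

0 3 7.500 0.000
1 3 -6.750 7.500
2 3 10.875 -2.250
3 3 -10.688 9.525
4 3 15.769 -4.973
5 3 -16.667 12.785
6 3 23.108 -8.996
7 3 -25.664 17.710
8 3 34.140 -15.038
9 3 -39.192 25.118
10 3 50.729 -24.121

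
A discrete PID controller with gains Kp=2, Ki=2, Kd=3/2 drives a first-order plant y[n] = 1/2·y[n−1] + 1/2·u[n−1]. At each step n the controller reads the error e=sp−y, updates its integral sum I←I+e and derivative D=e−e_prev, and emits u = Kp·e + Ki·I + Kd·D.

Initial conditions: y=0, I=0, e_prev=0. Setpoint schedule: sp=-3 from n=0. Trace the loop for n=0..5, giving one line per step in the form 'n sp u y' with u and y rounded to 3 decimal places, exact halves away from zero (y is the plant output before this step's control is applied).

0 -3 -16.500 0.000
1 -3 27.375 -8.250
2 -3 -72.469 9.563
3 -3 154.711 -31.453
4 -3 -361.857 61.629
5 -3 813.095 -150.114

(exact arithmetic carried between steps; '≈' marks a value shown rounded to 6 d.p. or computed from one; I and e_prev carry over from the previous line; the table rounds u and y to 3 d.p., halves away from zero)
n=0: y=0, sp=-3, e=sp−y=-3; I=-3, D=e−e_prev=-3; u=2·(-3)+2·(-3)+3/2·(-3)=-16.5; next y=1/2·0+1/2·(-16.5)=-8.25
n=1: y=-8.25, sp=-3, e=sp−y=5.25; I=2.25, D=e−e_prev=8.25; u=2·5.25+2·2.25+3/2·8.25=27.375; next y=1/2·(-8.25)+1/2·27.375=9.5625
n=2: y=9.5625, sp=-3, e=sp−y=-12.5625; I=-10.3125, D=e−e_prev=-17.8125; u=2·(-12.5625)+2·(-10.3125)+3/2·(-17.8125)=-72.46875; next y=1/2·9.5625+1/2·(-72.46875)=-31.453125
n=3: y=-31.453125, sp=-3, e=sp−y=28.453125; I=18.140625, D=e−e_prev=41.015625; u=2·28.453125+2·18.140625+3/2·41.015625≈154.710938; next y=1/2·(-31.453125)+1/2·154.710938≈61.628906
n=4: y≈61.628906, sp=-3, e=sp−y≈-64.628906; I≈-46.488281, D=e−e_prev≈-93.082031; u=2·(-64.628906)+2·(-46.488281)+3/2·(-93.082031)≈-361.857422; next y=1/2·61.628906+1/2·(-361.857422)≈-150.114258
n=5: y≈-150.114258, sp=-3, e=sp−y≈147.114258; I≈100.625977, D=e−e_prev≈211.743164; u=2·147.114258+2·100.625977+3/2·211.743164≈813.095215; next y=1/2·(-150.114258)+1/2·813.095215≈331.490479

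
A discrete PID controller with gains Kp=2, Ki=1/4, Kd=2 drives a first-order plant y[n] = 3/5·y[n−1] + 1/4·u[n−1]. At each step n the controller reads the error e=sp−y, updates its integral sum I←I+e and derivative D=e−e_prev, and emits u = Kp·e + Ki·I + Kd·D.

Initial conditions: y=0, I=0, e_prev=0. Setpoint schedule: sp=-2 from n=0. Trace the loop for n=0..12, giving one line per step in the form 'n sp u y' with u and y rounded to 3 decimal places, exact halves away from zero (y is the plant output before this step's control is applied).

0 -2 -8.500 0.000
1 -2 4.031 -2.125
2 -2 -8.083 -0.267
3 -2 3.333 -2.181
4 -2 -7.699 -0.475
5 -2 2.704 -2.210
6 -2 -7.342 -0.650
7 -2 2.136 -2.226
8 -2 -7.012 -0.801
9 -2 1.625 -2.234
10 -2 -6.705 -0.934
11 -2 1.164 -2.237
12 -2 -6.422 -1.051

(exact arithmetic carried between steps; '≈' marks a value shown rounded to 6 d.p. or computed from one; I and e_prev carry over from the previous line; the table rounds u and y to 3 d.p., halves away from zero)
n=0: y=0, sp=-2, e=sp−y=-2; I=-2, D=e−e_prev=-2; u=2·(-2)+1/4·(-2)+2·(-2)=-8.5; next y=3/5·0+1/4·(-8.5)=-2.125
n=1: y=-2.125, sp=-2, e=sp−y=0.125; I=-1.875, D=e−e_prev=2.125; u=2·0.125+1/4·(-1.875)+2·2.125=4.03125; next y=3/5·(-2.125)+1/4·4.03125≈-0.267188
n=2: y≈-0.267188, sp=-2, e=sp−y≈-1.732813; I≈-3.607813, D=e−e_prev≈-1.857813; u=2·(-1.732813)+1/4·(-3.607813)+2·(-1.857813)≈-8.083203; next y=3/5·(-0.267188)+1/4·(-8.083203)≈-2.181113
n=3: y≈-2.181113, sp=-2, e=sp−y≈0.181113; I≈-3.426699, D=e−e_prev≈1.913926; u=2·0.181113+1/4·(-3.426699)+2·1.913926≈3.333403; next y=3/5·(-2.181113)+1/4·3.333403≈-0.475317
n=4: y≈-0.475317, sp=-2, e=sp−y≈-1.524683; I≈-4.951382, D=e−e_prev≈-1.705796; u=2·(-1.524683)+1/4·(-4.951382)+2·(-1.705796)≈-7.698804; next y=3/5·(-0.475317)+1/4·(-7.698804)≈-2.209891
n=5: y≈-2.209891, sp=-2, e=sp−y≈0.209891; I≈-4.741491, D=e−e_prev≈1.734574; u=2·0.209891+1/4·(-4.741491)+2·1.734574≈2.703558; next y=3/5·(-2.209891)+1/4·2.703558≈-0.650045
n=6: y≈-0.650045, sp=-2, e=sp−y≈-1.349955; I≈-6.091446, D=e−e_prev≈-1.559846; u=2·(-1.349955)+1/4·(-6.091446)+2·(-1.559846)≈-7.342463; next y=3/5·(-0.650045)+1/4·(-7.342463)≈-2.225643
n=7: y≈-2.225643, sp=-2, e=sp−y≈0.225643; I≈-5.865803, D=e−e_prev≈1.575598; u=2·0.225643+1/4·(-5.865803)+2·1.575598≈2.136030; next y=3/5·(-2.225643)+1/4·2.136030≈-0.801378
n=8: y≈-0.801378, sp=-2, e=sp−y≈-1.198622; I≈-7.064425, D=e−e_prev≈-1.424265; u=2·(-1.198622)+1/4·(-7.064425)+2·(-1.424265)≈-7.011879; next y=3/5·(-0.801378)+1/4·(-7.011879)≈-2.233797
n=9: y≈-2.233797, sp=-2, e=sp−y≈0.233797; I≈-6.830628, D=e−e_prev≈1.432418; u=2·0.233797+1/4·(-6.830628)+2·1.432418≈1.624773; next y=3/5·(-2.233797)+1/4·1.624773≈-0.934085
n=10: y≈-0.934085, sp=-2, e=sp−y≈-1.065915; I≈-7.896543, D=e−e_prev≈-1.299712; u=2·(-1.065915)+1/4·(-7.896543)+2·(-1.299712)≈-6.705390; next y=3/5·(-0.934085)+1/4·(-6.705390)≈-2.236798
n=11: y≈-2.236798, sp=-2, e=sp−y≈0.236798; I≈-7.659745, D=e−e_prev≈1.302714; u=2·0.236798+1/4·(-7.659745)+2·1.302714≈1.164088; next y=3/5·(-2.236798)+1/4·1.164088≈-1.051057
n=12: y≈-1.051057, sp=-2, e=sp−y≈-0.948943; I≈-8.608688, D=e−e_prev≈-1.185741; u=2·(-0.948943)+1/4·(-8.608688)+2·(-1.185741)≈-6.421541; next y=3/5·(-1.051057)+1/4·(-6.421541)≈-2.236019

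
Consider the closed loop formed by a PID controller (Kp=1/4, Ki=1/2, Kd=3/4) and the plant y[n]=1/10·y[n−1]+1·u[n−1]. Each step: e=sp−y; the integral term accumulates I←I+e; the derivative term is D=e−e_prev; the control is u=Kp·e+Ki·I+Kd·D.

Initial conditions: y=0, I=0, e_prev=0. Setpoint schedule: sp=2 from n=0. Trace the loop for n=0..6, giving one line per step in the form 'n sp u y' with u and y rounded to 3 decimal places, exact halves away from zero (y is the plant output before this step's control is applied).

(exact arithmetic carried between steps; '≈' marks a value shown rounded to 6 d.p. or computed from one; I and e_prev carry over from the previous line; the table rounds u and y to 3 d.p., halves away from zero)
n=0: y=0, sp=2, e=sp−y=2; I=2, D=e−e_prev=2; u=1/4·2+1/2·2+3/4·2=3; next y=1/10·0+1·3=3
n=1: y=3, sp=2, e=sp−y=-1; I=1, D=e−e_prev=-3; u=1/4·(-1)+1/2·1+3/4·(-3)=-2; next y=1/10·3+1·(-2)=-1.7
n=2: y=-1.7, sp=2, e=sp−y=3.7; I=4.7, D=e−e_prev=4.7; u=1/4·3.7+1/2·4.7+3/4·4.7=6.8; next y=1/10·(-1.7)+1·6.8=6.63
n=3: y=6.63, sp=2, e=sp−y=-4.63; I=0.07, D=e−e_prev=-8.33; u=1/4·(-4.63)+1/2·0.07+3/4·(-8.33)=-7.37; next y=1/10·6.63+1·(-7.37)=-6.707
n=4: y=-6.707, sp=2, e=sp−y=8.707; I=8.777, D=e−e_prev=13.337; u=1/4·8.707+1/2·8.777+3/4·13.337=16.568; next y=1/10·(-6.707)+1·16.568=15.8973
n=5: y=15.8973, sp=2, e=sp−y=-13.8973; I=-5.1203, D=e−e_prev=-22.6043; u=1/4·(-13.8973)+1/2·(-5.1203)+3/4·(-22.6043)=-22.9877; next y=1/10·15.8973+1·(-22.9877)=-21.39797
n=6: y=-21.39797, sp=2, e=sp−y=23.39797; I=18.27767, D=e−e_prev=37.29527; u=1/4·23.39797+1/2·18.27767+3/4·37.29527=42.95978; next y=1/10·(-21.39797)+1·42.95978=40.819983

0 2 3.000 0.000
1 2 -2.000 3.000
2 2 6.800 -1.700
3 2 -7.370 6.630
4 2 16.568 -6.707
5 2 -22.988 15.897
6 2 42.960 -21.398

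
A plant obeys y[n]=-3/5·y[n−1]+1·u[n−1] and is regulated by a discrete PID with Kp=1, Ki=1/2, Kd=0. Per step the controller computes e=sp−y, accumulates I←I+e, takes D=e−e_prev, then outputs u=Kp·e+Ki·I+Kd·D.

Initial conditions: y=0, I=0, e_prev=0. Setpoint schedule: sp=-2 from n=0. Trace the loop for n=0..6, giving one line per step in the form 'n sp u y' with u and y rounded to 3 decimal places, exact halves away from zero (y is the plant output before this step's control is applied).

(exact arithmetic carried between steps; '≈' marks a value shown rounded to 6 d.p. or computed from one; I and e_prev carry over from the previous line; the table rounds u and y to 3 d.p., halves away from zero)
n=0: y=0, sp=-2, e=sp−y=-2; I=-2, D=e−e_prev=-2; u=1·(-2)+1/2·(-2)+0·(-2)=-3; next y=-3/5·0+1·(-3)=-3
n=1: y=-3, sp=-2, e=sp−y=1; I=-1, D=e−e_prev=3; u=1·1+1/2·(-1)+0·3=0.5; next y=-3/5·(-3)+1·0.5=2.3
n=2: y=2.3, sp=-2, e=sp−y=-4.3; I=-5.3, D=e−e_prev=-5.3; u=1·(-4.3)+1/2·(-5.3)+0·(-5.3)=-6.95; next y=-3/5·2.3+1·(-6.95)=-8.33
n=3: y=-8.33, sp=-2, e=sp−y=6.33; I=1.03, D=e−e_prev=10.63; u=1·6.33+1/2·1.03+0·10.63=6.845; next y=-3/5·(-8.33)+1·6.845=11.843
n=4: y=11.843, sp=-2, e=sp−y=-13.843; I=-12.813, D=e−e_prev=-20.173; u=1·(-13.843)+1/2·(-12.813)+0·(-20.173)=-20.2495; next y=-3/5·11.843+1·(-20.2495)=-27.3553
n=5: y=-27.3553, sp=-2, e=sp−y=25.3553; I=12.5423, D=e−e_prev=39.1983; u=1·25.3553+1/2·12.5423+0·39.1983=31.62645; next y=-3/5·(-27.3553)+1·31.62645=48.03963
n=6: y=48.03963, sp=-2, e=sp−y=-50.03963; I=-37.49733, D=e−e_prev=-75.39493; u=1·(-50.03963)+1/2·(-37.49733)+0·(-75.39493)=-68.788295; next y=-3/5·48.03963+1·(-68.788295)=-97.612073

0 -2 -3.000 0.000
1 -2 0.500 -3.000
2 -2 -6.950 2.300
3 -2 6.845 -8.330
4 -2 -20.250 11.843
5 -2 31.626 -27.355
6 -2 -68.788 48.040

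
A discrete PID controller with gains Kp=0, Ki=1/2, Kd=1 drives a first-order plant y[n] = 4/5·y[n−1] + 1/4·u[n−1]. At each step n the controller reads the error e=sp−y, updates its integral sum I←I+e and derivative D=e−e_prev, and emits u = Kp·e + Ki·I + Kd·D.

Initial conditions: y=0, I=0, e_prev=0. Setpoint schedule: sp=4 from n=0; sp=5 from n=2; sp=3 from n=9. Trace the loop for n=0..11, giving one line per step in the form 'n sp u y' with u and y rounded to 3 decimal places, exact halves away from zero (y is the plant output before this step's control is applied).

0 4 6.000 0.000
1 4 1.750 1.500
2 5 5.794 1.638
3 5 4.931 2.758
4 5 6.151 3.440
5 5 6.338 4.289
6 5 6.453 5.016
7 5 6.257 5.626
8 5 5.895 6.065
9 3 2.410 6.326
10 3 4.002 5.663
11 3 2.206 5.531

(exact arithmetic carried between steps; '≈' marks a value shown rounded to 6 d.p. or computed from one; I and e_prev carry over from the previous line; the table rounds u and y to 3 d.p., halves away from zero)
n=0: y=0, sp=4, e=sp−y=4; I=4, D=e−e_prev=4; u=0·4+1/2·4+1·4=6; next y=4/5·0+1/4·6=1.5
n=1: y=1.5, sp=4, e=sp−y=2.5; I=6.5, D=e−e_prev=-1.5; u=0·2.5+1/2·6.5+1·(-1.5)=1.75; next y=4/5·1.5+1/4·1.75=1.6375
n=2: y=1.6375, sp=5, e=sp−y=3.3625; I=9.8625, D=e−e_prev=0.8625; u=0·3.3625+1/2·9.8625+1·0.8625=5.79375; next y=4/5·1.6375+1/4·5.79375≈2.758438
n=3: y≈2.758438, sp=5, e=sp−y≈2.241563; I≈12.104063, D=e−e_prev≈-1.120938; u=0·2.241563+1/2·12.104063+1·(-1.120938)≈4.931094; next y=4/5·2.758438+1/4·4.931094≈3.439523
n=4: y≈3.439523, sp=5, e=sp−y≈1.560477; I≈13.664539, D=e−e_prev≈-0.681086; u=0·1.560477+1/2·13.664539+1·(-0.681086)≈6.151184; next y=4/5·3.439523+1/4·6.151184≈4.289415
n=5: y≈4.289415, sp=5, e=sp−y≈0.710585; I≈14.375124, D=e−e_prev≈-0.849891; u=0·0.710585+1/2·14.375124+1·(-0.849891)≈6.337671; next y=4/5·4.289415+1/4·6.337671≈5.015949
n=6: y≈5.015949, sp=5, e=sp−y≈-0.015949; I≈14.359175, D=e−e_prev≈-0.726535; u=0·(-0.015949)+1/2·14.359175+1·(-0.726535)≈6.453053; next y=4/5·5.015949+1/4·6.453053≈5.626023
n=7: y≈5.626023, sp=5, e=sp−y≈-0.626023; I≈13.733152, D=e−e_prev≈-0.610073; u=0·(-0.626023)+1/2·13.733152+1·(-0.610073)≈6.256503; next y=4/5·5.626023+1/4·6.256503≈6.064944
n=8: y≈6.064944, sp=5, e=sp−y≈-1.064944; I≈12.668208, D=e−e_prev≈-0.438921; u=0·(-1.064944)+1/2·12.668208+1·(-0.438921)≈5.895183; next y=4/5·6.064944+1/4·5.895183≈6.325751
n=9: y≈6.325751, sp=3, e=sp−y≈-3.325751; I≈9.342457, D=e−e_prev≈-2.260807; u=0·(-3.325751)+1/2·9.342457+1·(-2.260807)≈2.410422; next y=4/5·6.325751+1/4·2.410422≈5.663206
n=10: y≈5.663206, sp=3, e=sp−y≈-2.663206; I≈6.679251, D=e−e_prev≈0.662545; u=0·(-2.663206)+1/2·6.679251+1·0.662545≈4.002170; next y=4/5·5.663206+1/4·4.002170≈5.531108
n=11: y≈5.531108, sp=3, e=sp−y≈-2.531108; I≈4.148144, D=e−e_prev≈0.132099; u=0·(-2.531108)+1/2·4.148144+1·0.132099≈2.206171; next y=4/5·5.531108+1/4·2.206171≈4.976429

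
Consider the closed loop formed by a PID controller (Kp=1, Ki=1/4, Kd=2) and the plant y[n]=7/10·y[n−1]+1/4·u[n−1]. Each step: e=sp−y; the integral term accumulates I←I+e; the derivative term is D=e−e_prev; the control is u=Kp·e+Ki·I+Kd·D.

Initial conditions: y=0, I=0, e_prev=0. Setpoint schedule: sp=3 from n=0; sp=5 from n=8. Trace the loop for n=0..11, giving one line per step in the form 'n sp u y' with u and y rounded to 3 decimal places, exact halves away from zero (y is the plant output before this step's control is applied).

(exact arithmetic carried between steps; '≈' marks a value shown rounded to 6 d.p. or computed from one; I and e_prev carry over from the previous line; the table rounds u and y to 3 d.p., halves away from zero)
n=0: y=0, sp=3, e=sp−y=3; I=3, D=e−e_prev=3; u=1·3+1/4·3+2·3=9.75; next y=7/10·0+1/4·9.75=2.4375
n=1: y=2.4375, sp=3, e=sp−y=0.5625; I=3.5625, D=e−e_prev=-2.4375; u=1·0.5625+1/4·3.5625+2·(-2.4375)=-3.421875; next y=7/10·2.4375+1/4·(-3.421875)≈0.850781
n=2: y≈0.850781, sp=3, e=sp−y≈2.149219; I≈5.711719, D=e−e_prev≈1.586719; u=1·2.149219+1/4·5.711719+2·1.586719≈6.750586; next y=7/10·0.850781+1/4·6.750586≈2.283193
n=3: y≈2.283193, sp=3, e=sp−y≈0.716807; I≈6.428525, D=e−e_prev≈-1.432412; u=1·0.716807+1/4·6.428525+2·(-1.432412)≈-0.540886; next y=7/10·2.283193+1/4·(-0.540886)≈1.463014
n=4: y≈1.463014, sp=3, e=sp−y≈1.536986; I≈7.965512, D=e−e_prev≈0.820180; u=1·1.536986+1/4·7.965512+2·0.820180≈5.168723; next y=7/10·1.463014+1/4·5.168723≈2.316290
n=5: y≈2.316290, sp=3, e=sp−y≈0.683710; I≈8.649221, D=e−e_prev≈-0.853277; u=1·0.683710+1/4·8.649221+2·(-0.853277)≈1.139461; next y=7/10·2.316290+1/4·1.139461≈1.906269
n=6: y≈1.906269, sp=3, e=sp−y≈1.093731; I≈9.742952, D=e−e_prev≈0.410022; u=1·1.093731+1/4·9.742952+2·0.410022≈4.349513; next y=7/10·1.906269+1/4·4.349513≈2.421766
n=7: y≈2.421766, sp=3, e=sp−y≈0.578234; I≈10.321186, D=e−e_prev≈-0.515498; u=1·0.578234+1/4·10.321186+2·(-0.515498)≈2.127535; next y=7/10·2.421766+1/4·2.127535≈2.227120
n=8: y≈2.227120, sp=5, e=sp−y≈2.772880; I≈13.094066, D=e−e_prev≈2.194646; u=1·2.772880+1/4·13.094066+2·2.194646≈10.435689; next y=7/10·2.227120+1/4·10.435689≈4.167906
n=9: y≈4.167906, sp=5, e=sp−y≈0.832094; I≈13.926160, D=e−e_prev≈-1.940786; u=1·0.832094+1/4·13.926160+2·(-1.940786)≈0.432061; next y=7/10·4.167906+1/4·0.432061≈3.025550
n=10: y≈3.025550, sp=5, e=sp−y≈1.974450; I≈15.900610, D=e−e_prev≈1.142357; u=1·1.974450+1/4·15.900610+2·1.142357≈8.234316; next y=7/10·3.025550+1/4·8.234316≈4.176464
n=11: y≈4.176464, sp=5, e=sp−y≈0.823536; I≈16.724146, D=e−e_prev≈-1.150914; u=1·0.823536+1/4·16.724146+2·(-1.150914)≈2.702745; next y=7/10·4.176464+1/4·2.702745≈3.599211

0 3 9.750 0.000
1 3 -3.422 2.438
2 3 6.751 0.851
3 3 -0.541 2.283
4 3 5.169 1.463
5 3 1.139 2.316
6 3 4.350 1.906
7 3 2.128 2.422
8 5 10.436 2.227
9 5 0.432 4.168
10 5 8.234 3.026
11 5 2.703 4.176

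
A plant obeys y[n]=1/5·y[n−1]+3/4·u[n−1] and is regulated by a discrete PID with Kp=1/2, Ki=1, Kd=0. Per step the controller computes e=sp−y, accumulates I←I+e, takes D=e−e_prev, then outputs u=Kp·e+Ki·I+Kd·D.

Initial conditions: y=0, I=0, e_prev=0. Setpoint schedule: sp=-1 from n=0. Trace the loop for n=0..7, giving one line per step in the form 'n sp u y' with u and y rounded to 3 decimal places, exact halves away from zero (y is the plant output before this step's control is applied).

0 -1 -1.500 0.000
1 -1 -0.813 -1.125
2 -1 -1.123 -0.834
3 -1 -1.026 -1.009
4 -1 -1.074 -0.972
5 -1 -1.060 -1.000
6 -1 -1.067 -0.995
7 -1 -1.066 -1.000

(exact arithmetic carried between steps; '≈' marks a value shown rounded to 6 d.p. or computed from one; I and e_prev carry over from the previous line; the table rounds u and y to 3 d.p., halves away from zero)
n=0: y=0, sp=-1, e=sp−y=-1; I=-1, D=e−e_prev=-1; u=1/2·(-1)+1·(-1)+0·(-1)=-1.5; next y=1/5·0+3/4·(-1.5)=-1.125
n=1: y=-1.125, sp=-1, e=sp−y=0.125; I=-0.875, D=e−e_prev=1.125; u=1/2·0.125+1·(-0.875)+0·1.125=-0.8125; next y=1/5·(-1.125)+3/4·(-0.8125)=-0.834375
n=2: y=-0.834375, sp=-1, e=sp−y=-0.165625; I=-1.040625, D=e−e_prev=-0.290625; u=1/2·(-0.165625)+1·(-1.040625)+0·(-0.290625)≈-1.123438; next y=1/5·(-0.834375)+3/4·(-1.123438)≈-1.009453
n=3: y≈-1.009453, sp=-1, e=sp−y≈0.009453; I≈-1.031172, D=e−e_prev≈0.175078; u=1/2·0.009453+1·(-1.031172)+0·0.175078≈-1.026445; next y=1/5·(-1.009453)+3/4·(-1.026445)≈-0.971725
n=4: y≈-0.971725, sp=-1, e=sp−y≈-0.028275; I≈-1.059447, D=e−e_prev≈-0.037729; u=1/2·(-0.028275)+1·(-1.059447)+0·(-0.037729)≈-1.073585; next y=1/5·(-0.971725)+3/4·(-1.073585)≈-0.999534
n=5: y≈-0.999534, sp=-1, e=sp−y≈-0.000466; I≈-1.059914, D=e−e_prev≈0.027809; u=1/2·(-0.000466)+1·(-1.059914)+0·0.027809≈-1.060147; next y=1/5·(-0.999534)+3/4·(-1.060147)≈-0.995017
n=6: y≈-0.995017, sp=-1, e=sp−y≈-0.004983; I≈-1.064897, D=e−e_prev≈-0.004517; u=1/2·(-0.004983)+1·(-1.064897)+0·(-0.004517)≈-1.067388; next y=1/5·(-0.995017)+3/4·(-1.067388)≈-0.999545
n=7: y≈-0.999545, sp=-1, e=sp−y≈-0.000455; I≈-1.065352, D=e−e_prev≈0.004528; u=1/2·(-0.000455)+1·(-1.065352)+0·0.004528≈-1.065580; next y=1/5·(-0.999545)+3/4·(-1.065580)≈-0.999094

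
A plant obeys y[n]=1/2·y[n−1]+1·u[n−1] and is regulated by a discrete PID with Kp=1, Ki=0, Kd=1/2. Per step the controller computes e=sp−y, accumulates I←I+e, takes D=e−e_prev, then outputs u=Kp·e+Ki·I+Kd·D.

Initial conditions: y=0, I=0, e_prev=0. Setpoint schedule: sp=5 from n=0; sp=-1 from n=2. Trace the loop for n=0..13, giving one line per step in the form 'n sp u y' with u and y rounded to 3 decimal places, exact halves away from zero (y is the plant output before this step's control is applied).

(exact arithmetic carried between steps; '≈' marks a value shown rounded to 6 d.p. or computed from one; I and e_prev carry over from the previous line; the table rounds u and y to 3 d.p., halves away from zero)
n=0: y=0, sp=5, e=sp−y=5; I=5, D=e−e_prev=5; u=1·5+0·5+1/2·5=7.5; next y=1/2·0+1·7.5=7.5
n=1: y=7.5, sp=5, e=sp−y=-2.5; I=2.5, D=e−e_prev=-7.5; u=1·(-2.5)+0·2.5+1/2·(-7.5)=-6.25; next y=1/2·7.5+1·(-6.25)=-2.5
n=2: y=-2.5, sp=-1, e=sp−y=1.5; I=4, D=e−e_prev=4; u=1·1.5+0·4+1/2·4=3.5; next y=1/2·(-2.5)+1·3.5=2.25
n=3: y=2.25, sp=-1, e=sp−y=-3.25; I=0.75, D=e−e_prev=-4.75; u=1·(-3.25)+0·0.75+1/2·(-4.75)=-5.625; next y=1/2·2.25+1·(-5.625)=-4.5
n=4: y=-4.5, sp=-1, e=sp−y=3.5; I=4.25, D=e−e_prev=6.75; u=1·3.5+0·4.25+1/2·6.75=6.875; next y=1/2·(-4.5)+1·6.875=4.625
n=5: y=4.625, sp=-1, e=sp−y=-5.625; I=-1.375, D=e−e_prev=-9.125; u=1·(-5.625)+0·(-1.375)+1/2·(-9.125)=-10.1875; next y=1/2·4.625+1·(-10.1875)=-7.875
n=6: y=-7.875, sp=-1, e=sp−y=6.875; I=5.5, D=e−e_prev=12.5; u=1·6.875+0·5.5+1/2·12.5=13.125; next y=1/2·(-7.875)+1·13.125=9.1875
n=7: y=9.1875, sp=-1, e=sp−y=-10.1875; I=-4.6875, D=e−e_prev=-17.0625; u=1·(-10.1875)+0·(-4.6875)+1/2·(-17.0625)=-18.71875; next y=1/2·9.1875+1·(-18.71875)=-14.125
n=8: y=-14.125, sp=-1, e=sp−y=13.125; I=8.4375, D=e−e_prev=23.3125; u=1·13.125+0·8.4375+1/2·23.3125=24.78125; next y=1/2·(-14.125)+1·24.78125=17.71875
n=9: y=17.71875, sp=-1, e=sp−y=-18.71875; I=-10.28125, D=e−e_prev=-31.84375; u=1·(-18.71875)+0·(-10.28125)+1/2·(-31.84375)=-34.640625; next y=1/2·17.71875+1·(-34.640625)=-25.78125
n=10: y=-25.78125, sp=-1, e=sp−y=24.78125; I=14.5, D=e−e_prev=43.5; u=1·24.78125+0·14.5+1/2·43.5=46.53125; next y=1/2·(-25.78125)+1·46.53125=33.640625
n=11: y=33.640625, sp=-1, e=sp−y=-34.640625; I=-20.140625, D=e−e_prev=-59.421875; u=1·(-34.640625)+0·(-20.140625)+1/2·(-59.421875)≈-64.351563; next y=1/2·33.640625+1·(-64.351563)≈-47.53125
n=12: y=-47.53125, sp=-1, e=sp−y=46.53125; I=26.390625, D=e−e_prev=81.171875; u=1·46.53125+0·26.390625+1/2·81.171875≈87.117188; next y=1/2·(-47.53125)+1·87.117188≈63.351563
n=13: y≈63.351563, sp=-1, e=sp−y≈-64.351563; I≈-37.960938, D=e−e_prev≈-110.882813; u=1·(-64.351563)+0·(-37.960938)+1/2·(-110.882813)≈-119.792969; next y=1/2·63.351563+1·(-119.792969)≈-88.117188

0 5 7.500 0.000
1 5 -6.250 7.500
2 -1 3.500 -2.500
3 -1 -5.625 2.250
4 -1 6.875 -4.500
5 -1 -10.188 4.625
6 -1 13.125 -7.875
7 -1 -18.719 9.188
8 -1 24.781 -14.125
9 -1 -34.641 17.719
10 -1 46.531 -25.781
11 -1 -64.352 33.641
12 -1 87.117 -47.531
13 -1 -119.793 63.352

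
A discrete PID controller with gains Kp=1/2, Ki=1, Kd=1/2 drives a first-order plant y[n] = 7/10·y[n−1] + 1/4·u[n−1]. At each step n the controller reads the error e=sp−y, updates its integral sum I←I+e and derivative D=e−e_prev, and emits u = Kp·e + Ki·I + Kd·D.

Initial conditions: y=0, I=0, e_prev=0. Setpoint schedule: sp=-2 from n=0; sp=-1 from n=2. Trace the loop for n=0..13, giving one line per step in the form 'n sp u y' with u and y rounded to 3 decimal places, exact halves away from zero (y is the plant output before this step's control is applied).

(exact arithmetic carried between steps; '≈' marks a value shown rounded to 6 d.p. or computed from one; I and e_prev carry over from the previous line; the table rounds u and y to 3 d.p., halves away from zero)
n=0: y=0, sp=-2, e=sp−y=-2; I=-2, D=e−e_prev=-2; u=1/2·(-2)+1·(-2)+1/2·(-2)=-4; next y=7/10·0+1/4·(-4)=-1
n=1: y=-1, sp=-2, e=sp−y=-1; I=-3, D=e−e_prev=1; u=1/2·(-1)+1·(-3)+1/2·1=-3; next y=7/10·(-1)+1/4·(-3)=-1.45
n=2: y=-1.45, sp=-1, e=sp−y=0.45; I=-2.55, D=e−e_prev=1.45; u=1/2·0.45+1·(-2.55)+1/2·1.45=-1.6; next y=7/10·(-1.45)+1/4·(-1.6)=-1.415
n=3: y=-1.415, sp=-1, e=sp−y=0.415; I=-2.135, D=e−e_prev=-0.035; u=1/2·0.415+1·(-2.135)+1/2·(-0.035)=-1.945; next y=7/10·(-1.415)+1/4·(-1.945)=-1.47675
n=4: y=-1.47675, sp=-1, e=sp−y=0.47675; I=-1.65825, D=e−e_prev=0.06175; u=1/2·0.47675+1·(-1.65825)+1/2·0.06175=-1.389; next y=7/10·(-1.47675)+1/4·(-1.389)=-1.380975
n=5: y=-1.380975, sp=-1, e=sp−y=0.380975; I=-1.277275, D=e−e_prev=-0.095775; u=1/2·0.380975+1·(-1.277275)+1/2·(-0.095775)=-1.134675; next y=7/10·(-1.380975)+1/4·(-1.134675)≈-1.250351
n=6: y≈-1.250351, sp=-1, e=sp−y≈0.250351; I≈-1.026924, D=e−e_prev≈-0.130624; u=1/2·0.250351+1·(-1.026924)+1/2·(-0.130624)≈-0.96706; next y=7/10·(-1.250351)+1/4·(-0.96706)≈-1.117011
n=7: y≈-1.117011, sp=-1, e=sp−y≈0.117011; I≈-0.909913, D=e−e_prev≈-0.133340; u=1/2·0.117011+1·(-0.909913)+1/2·(-0.133340)≈-0.918078; next y=7/10·(-1.117011)+1/4·(-0.918078)≈-1.011427
n=8: y≈-1.011427, sp=-1, e=sp−y≈0.011427; I≈-0.898486, D=e−e_prev≈-0.105584; u=1/2·0.011427+1·(-0.898486)+1/2·(-0.105584)≈-0.945564; next y=7/10·(-1.011427)+1/4·(-0.945564)≈-0.944390
n=9: y≈-0.944390, sp=-1, e=sp−y≈-0.055610; I≈-0.954096, D=e−e_prev≈-0.067037; u=1/2·(-0.055610)+1·(-0.954096)+1/2·(-0.067037)≈-1.015419; next y=7/10·(-0.944390)+1/4·(-1.015419)≈-0.914928
n=10: y≈-0.914928, sp=-1, e=sp−y≈-0.085072; I≈-1.039168, D=e−e_prev≈-0.029462; u=1/2·(-0.085072)+1·(-1.039168)+1/2·(-0.029462)≈-1.096435; next y=7/10·(-0.914928)+1/4·(-1.096435)≈-0.914558
n=11: y≈-0.914558, sp=-1, e=sp−y≈-0.085442; I≈-1.124610, D=e−e_prev≈-0.000370; u=1/2·(-0.085442)+1·(-1.124610)+1/2·(-0.000370)≈-1.167515; next y=7/10·(-0.914558)+1/4·(-1.167515)≈-0.932070
n=12: y≈-0.932070, sp=-1, e=sp−y≈-0.067930; I≈-1.192540, D=e−e_prev≈0.017511; u=1/2·(-0.067930)+1·(-1.192540)+1/2·0.017511≈-1.217750; next y=7/10·(-0.932070)+1/4·(-1.217750)≈-0.956886
n=13: y≈-0.956886, sp=-1, e=sp−y≈-0.043114; I≈-1.235654, D=e−e_prev≈0.024817; u=1/2·(-0.043114)+1·(-1.235654)+1/2·0.024817≈-1.244803; next y=7/10·(-0.956886)+1/4·(-1.244803)≈-0.981021

0 -2 -4.000 0.000
1 -2 -3.000 -1.000
2 -1 -1.600 -1.450
3 -1 -1.945 -1.415
4 -1 -1.389 -1.477
5 -1 -1.135 -1.381
6 -1 -0.967 -1.250
7 -1 -0.918 -1.117
8 -1 -0.946 -1.011
9 -1 -1.015 -0.944
10 -1 -1.096 -0.915
11 -1 -1.168 -0.915
12 -1 -1.218 -0.932
13 -1 -1.245 -0.957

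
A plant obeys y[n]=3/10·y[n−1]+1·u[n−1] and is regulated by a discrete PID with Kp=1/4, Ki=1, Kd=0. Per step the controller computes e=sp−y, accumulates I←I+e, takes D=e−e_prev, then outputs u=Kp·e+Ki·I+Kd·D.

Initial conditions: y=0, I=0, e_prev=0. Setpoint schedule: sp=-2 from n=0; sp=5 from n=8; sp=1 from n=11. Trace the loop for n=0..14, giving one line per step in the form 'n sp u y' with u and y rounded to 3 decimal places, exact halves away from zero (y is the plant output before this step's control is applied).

0 -2 -2.500 0.000
1 -2 -1.375 -2.500
2 -2 -1.344 -2.125
3 -2 -1.398 -1.981
4 -2 -1.403 -1.993
5 -2 -1.400 -2.001
6 -2 -1.400 -2.000
7 -2 -1.400 -2.000
8 5 7.350 -2.000
9 5 3.412 6.750
10 5 3.303 5.437
11 1 -1.505 4.934
12 1 0.760 -0.025
13 1 0.813 0.752
14 1 0.703 1.039

(exact arithmetic carried between steps; '≈' marks a value shown rounded to 6 d.p. or computed from one; I and e_prev carry over from the previous line; the table rounds u and y to 3 d.p., halves away from zero)
n=0: y=0, sp=-2, e=sp−y=-2; I=-2, D=e−e_prev=-2; u=1/4·(-2)+1·(-2)+0·(-2)=-2.5; next y=3/10·0+1·(-2.5)=-2.5
n=1: y=-2.5, sp=-2, e=sp−y=0.5; I=-1.5, D=e−e_prev=2.5; u=1/4·0.5+1·(-1.5)+0·2.5=-1.375; next y=3/10·(-2.5)+1·(-1.375)=-2.125
n=2: y=-2.125, sp=-2, e=sp−y=0.125; I=-1.375, D=e−e_prev=-0.375; u=1/4·0.125+1·(-1.375)+0·(-0.375)=-1.34375; next y=3/10·(-2.125)+1·(-1.34375)=-1.98125
n=3: y=-1.98125, sp=-2, e=sp−y=-0.01875; I=-1.39375, D=e−e_prev=-0.14375; u=1/4·(-0.01875)+1·(-1.39375)+0·(-0.14375)≈-1.398438; next y=3/10·(-1.98125)+1·(-1.398438)≈-1.992813
n=4: y≈-1.992813, sp=-2, e=sp−y≈-0.007188; I≈-1.400938, D=e−e_prev≈0.011563; u=1/4·(-0.007188)+1·(-1.400938)+0·0.011563≈-1.402734; next y=3/10·(-1.992813)+1·(-1.402734)≈-2.000578
n=5: y≈-2.000578, sp=-2, e=sp−y≈0.000578; I≈-1.400359, D=e−e_prev≈0.007766; u=1/4·0.000578+1·(-1.400359)+0·0.007766≈-1.400215; next y=3/10·(-2.000578)+1·(-1.400215)≈-2.000388
n=6: y≈-2.000388, sp=-2, e=sp−y≈0.000388; I≈-1.399971, D=e−e_prev≈-0.000190; u=1/4·0.000388+1·(-1.399971)+0·(-0.000190)≈-1.399874; next y=3/10·(-2.000388)+1·(-1.399874)≈-1.999991
n=7: y≈-1.999991, sp=-2, e=sp−y≈-0.000009; I≈-1.399981, D=e−e_prev≈-0.000398; u=1/4·(-0.000009)+1·(-1.399981)+0·(-0.000398)≈-1.399983; next y=3/10·(-1.999991)+1·(-1.399983)≈-1.999980
n=8: y≈-1.999980, sp=5, e=sp−y≈6.999980; I≈5.600000, D=e−e_prev≈6.999990; u=1/4·6.999980+1·5.600000+0·6.999990≈7.349995; next y=3/10·(-1.999980)+1·7.349995≈6.750001
n=9: y≈6.750001, sp=5, e=sp−y≈-1.750001; I≈3.849999, D=e−e_prev≈-8.749981; u=1/4·(-1.750001)+1·3.849999+0·(-8.749981)≈3.412499; next y=3/10·6.750001+1·3.412499≈5.437499
n=10: y≈5.437499, sp=5, e=sp−y≈-0.437499; I≈3.412500, D=e−e_prev≈1.312501; u=1/4·(-0.437499)+1·3.412500+0·1.312501≈3.303125; next y=3/10·5.437499+1·3.303125≈4.934375
n=11: y≈4.934375, sp=1, e=sp−y≈-3.934375; I≈-0.521875, D=e−e_prev≈-3.496876; u=1/4·(-3.934375)+1·(-0.521875)+0·(-3.496876)≈-1.505469; next y=3/10·4.934375+1·(-1.505469)≈-0.025156
n=12: y≈-0.025156, sp=1, e=sp−y≈1.025156; I≈0.503281, D=e−e_prev≈4.959531; u=1/4·1.025156+1·0.503281+0·4.959531≈0.759570; next y=3/10·(-0.025156)+1·0.759570≈0.752023
n=13: y≈0.752023, sp=1, e=sp−y≈0.247977; I≈0.751258, D=e−e_prev≈-0.777180; u=1/4·0.247977+1·0.751258+0·(-0.777180)≈0.813252; next y=3/10·0.752023+1·0.813252≈1.038859
n=14: y≈1.038859, sp=1, e=sp−y≈-0.038859; I≈0.712399, D=e−e_prev≈-0.286836; u=1/4·(-0.038859)+1·0.712399+0·(-0.286836)≈0.702684; next y=3/10·1.038859+1·0.702684≈1.014342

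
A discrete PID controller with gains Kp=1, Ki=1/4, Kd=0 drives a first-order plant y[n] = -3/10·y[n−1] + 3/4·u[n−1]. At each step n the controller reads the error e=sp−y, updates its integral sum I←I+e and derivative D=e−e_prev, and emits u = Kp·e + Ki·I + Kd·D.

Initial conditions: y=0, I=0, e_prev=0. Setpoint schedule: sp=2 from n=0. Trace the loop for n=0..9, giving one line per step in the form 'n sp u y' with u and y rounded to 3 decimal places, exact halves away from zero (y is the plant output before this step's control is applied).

(exact arithmetic carried between steps; '≈' marks a value shown rounded to 6 d.p. or computed from one; I and e_prev carry over from the previous line; the table rounds u and y to 3 d.p., halves away from zero)
n=0: y=0, sp=2, e=sp−y=2; I=2, D=e−e_prev=2; u=1·2+1/4·2+0·2=2.5; next y=-3/10·0+3/4·2.5=1.875
n=1: y=1.875, sp=2, e=sp−y=0.125; I=2.125, D=e−e_prev=-1.875; u=1·0.125+1/4·2.125+0·(-1.875)=0.65625; next y=-3/10·1.875+3/4·0.65625≈-0.070313
n=2: y≈-0.070313, sp=2, e=sp−y≈2.070313; I≈4.195313, D=e−e_prev≈1.945313; u=1·2.070313+1/4·4.195313+0·1.945313≈3.119141; next y=-3/10·(-0.070313)+3/4·3.119141≈2.360449
n=3: y≈2.360449, sp=2, e=sp−y≈-0.360449; I≈3.834863, D=e−e_prev≈-2.430762; u=1·(-0.360449)+1/4·3.834863+0·(-2.430762)≈0.598267; next y=-3/10·2.360449+3/4·0.598267≈-0.259435
n=4: y≈-0.259435, sp=2, e=sp−y≈2.259435; I≈6.094298, D=e−e_prev≈2.619884; u=1·2.259435+1/4·6.094298+0·2.619884≈3.783009; next y=-3/10·(-0.259435)+3/4·3.783009≈2.915087
n=5: y≈2.915087, sp=2, e=sp−y≈-0.915087; I≈5.179211, D=e−e_prev≈-3.174522; u=1·(-0.915087)+1/4·5.179211+0·(-3.174522)≈0.379715; next y=-3/10·2.915087+3/4·0.379715≈-0.589740
n=6: y≈-0.589740, sp=2, e=sp−y≈2.589740; I≈7.768950, D=e−e_prev≈3.504827; u=1·2.589740+1/4·7.768950+0·3.504827≈4.531977; next y=-3/10·(-0.589740)+3/4·4.531977≈3.575905
n=7: y≈3.575905, sp=2, e=sp−y≈-1.575905; I≈6.193045, D=e−e_prev≈-4.165645; u=1·(-1.575905)+1/4·6.193045+0·(-4.165645)≈-0.027644; next y=-3/10·3.575905+3/4·(-0.027644)≈-1.093504
n=8: y≈-1.093504, sp=2, e=sp−y≈3.093504; I≈9.286550, D=e−e_prev≈4.669409; u=1·3.093504+1/4·9.286550+0·4.669409≈5.415142; next y=-3/10·(-1.093504)+3/4·5.415142≈4.389408
n=9: y≈4.389408, sp=2, e=sp−y≈-2.389408; I≈6.897142, D=e−e_prev≈-5.482912; u=1·(-2.389408)+1/4·6.897142+0·(-5.482912)≈-0.665122; next y=-3/10·4.389408+3/4·(-0.665122)≈-1.815664

0 2 2.500 0.000
1 2 0.656 1.875
2 2 3.119 -0.070
3 2 0.598 2.360
4 2 3.783 -0.259
5 2 0.380 2.915
6 2 4.532 -0.590
7 2 -0.028 3.576
8 2 5.415 -1.094
9 2 -0.665 4.389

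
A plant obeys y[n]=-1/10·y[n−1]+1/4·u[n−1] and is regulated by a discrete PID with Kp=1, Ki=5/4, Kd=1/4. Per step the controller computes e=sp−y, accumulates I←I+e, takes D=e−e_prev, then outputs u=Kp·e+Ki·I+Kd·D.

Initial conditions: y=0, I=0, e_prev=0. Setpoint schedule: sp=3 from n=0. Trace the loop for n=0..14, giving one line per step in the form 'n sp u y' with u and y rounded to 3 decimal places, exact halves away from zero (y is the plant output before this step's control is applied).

(exact arithmetic carried between steps; '≈' marks a value shown rounded to 6 d.p. or computed from one; I and e_prev carry over from the previous line; the table rounds u and y to 3 d.p., halves away from zero)
n=0: y=0, sp=3, e=sp−y=3; I=3, D=e−e_prev=3; u=1·3+5/4·3+1/4·3=7.5; next y=-1/10·0+1/4·7.5=1.875
n=1: y=1.875, sp=3, e=sp−y=1.125; I=4.125, D=e−e_prev=-1.875; u=1·1.125+5/4·4.125+1/4·(-1.875)=5.8125; next y=-1/10·1.875+1/4·5.8125=1.265625
n=2: y=1.265625, sp=3, e=sp−y=1.734375; I=5.859375, D=e−e_prev=0.609375; u=1·1.734375+5/4·5.859375+1/4·0.609375≈9.210938; next y=-1/10·1.265625+1/4·9.210938≈2.176172
n=3: y≈2.176172, sp=3, e=sp−y≈0.823828; I≈6.683203, D=e−e_prev≈-0.910547; u=1·0.823828+5/4·6.683203+1/4·(-0.910547)≈8.950195; next y=-1/10·2.176172+1/4·8.950195≈2.019932
n=4: y≈2.019932, sp=3, e=sp−y≈0.980068; I≈7.663271, D=e−e_prev≈0.156240; u=1·0.980068+5/4·7.663271+1/4·0.156240≈10.598218; next y=-1/10·2.019932+1/4·10.598218≈2.447561
n=5: y≈2.447561, sp=3, e=sp−y≈0.552439; I≈8.215710, D=e−e_prev≈-0.427630; u=1·0.552439+5/4·8.215710+1/4·(-0.427630)≈10.715169; next y=-1/10·2.447561+1/4·10.715169≈2.434036
n=6: y≈2.434036, sp=3, e=sp−y≈0.565964; I≈8.781674, D=e−e_prev≈0.013525; u=1·0.565964+5/4·8.781674+1/4·0.013525≈11.546438; next y=-1/10·2.434036+1/4·11.546438≈2.643206
n=7: y≈2.643206, sp=3, e=sp−y≈0.356794; I≈9.138468, D=e−e_prev≈-0.209170; u=1·0.356794+5/4·9.138468+1/4·(-0.209170)≈11.727587; next y=-1/10·2.643206+1/4·11.727587≈2.667576
n=8: y≈2.667576, sp=3, e=sp−y≈0.332424; I≈9.470892, D=e−e_prev≈-0.024370; u=1·0.332424+5/4·9.470892+1/4·(-0.024370)≈12.164946; next y=-1/10·2.667576+1/4·12.164946≈2.774479
n=9: y≈2.774479, sp=3, e=sp−y≈0.225521; I≈9.696413, D=e−e_prev≈-0.106903; u=1·0.225521+5/4·9.696413+1/4·(-0.106903)≈12.319312; next y=-1/10·2.774479+1/4·12.319312≈2.802380
n=10: y≈2.802380, sp=3, e=sp−y≈0.197620; I≈9.894033, D=e−e_prev≈-0.027901; u=1·0.197620+5/4·9.894033+1/4·(-0.027901)≈12.558186; next y=-1/10·2.802380+1/4·12.558186≈2.859309
n=11: y≈2.859309, sp=3, e=sp−y≈0.140691; I≈10.034725, D=e−e_prev≈-0.056928; u=1·0.140691+5/4·10.034725+1/4·(-0.056928)≈12.669865; next y=-1/10·2.859309+1/4·12.669865≈2.881535
n=12: y≈2.881535, sp=3, e=sp−y≈0.118465; I≈10.153189, D=e−e_prev≈-0.022227; u=1·0.118465+5/4·10.153189+1/4·(-0.022227)≈12.804394; next y=-1/10·2.881535+1/4·12.804394≈2.912945
n=13: y≈2.912945, sp=3, e=sp−y≈0.087055; I≈10.240244, D=e−e_prev≈-0.031410; u=1·0.087055+5/4·10.240244+1/4·(-0.031410)≈12.879508; next y=-1/10·2.912945+1/4·12.879508≈2.928582
n=14: y≈2.928582, sp=3, e=sp−y≈0.071418; I≈10.311662, D=e−e_prev≈-0.015637; u=1·0.071418+5/4·10.311662+1/4·(-0.015637)≈12.957085; next y=-1/10·2.928582+1/4·12.957085≈2.946413

0 3 7.500 0.000
1 3 5.813 1.875
2 3 9.211 1.266
3 3 8.950 2.176
4 3 10.598 2.020
5 3 10.715 2.448
6 3 11.546 2.434
7 3 11.728 2.643
8 3 12.165 2.668
9 3 12.319 2.774
10 3 12.558 2.802
11 3 12.670 2.859
12 3 12.804 2.882
13 3 12.880 2.913
14 3 12.957 2.929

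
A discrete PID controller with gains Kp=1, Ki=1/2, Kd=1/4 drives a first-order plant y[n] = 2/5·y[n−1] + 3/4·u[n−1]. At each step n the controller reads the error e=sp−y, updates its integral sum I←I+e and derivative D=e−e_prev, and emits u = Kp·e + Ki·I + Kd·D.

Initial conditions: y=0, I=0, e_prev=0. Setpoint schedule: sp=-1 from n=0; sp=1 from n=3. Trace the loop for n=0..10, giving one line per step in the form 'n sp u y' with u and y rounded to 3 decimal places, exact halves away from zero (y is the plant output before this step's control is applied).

(exact arithmetic carried between steps; '≈' marks a value shown rounded to 6 d.p. or computed from one; I and e_prev carry over from the previous line; the table rounds u and y to 3 d.p., halves away from zero)
n=0: y=0, sp=-1, e=sp−y=-1; I=-1, D=e−e_prev=-1; u=1·(-1)+1/2·(-1)+1/4·(-1)=-1.75; next y=2/5·0+3/4·(-1.75)=-1.3125
n=1: y=-1.3125, sp=-1, e=sp−y=0.3125; I=-0.6875, D=e−e_prev=1.3125; u=1·0.3125+1/2·(-0.6875)+1/4·1.3125=0.296875; next y=2/5·(-1.3125)+3/4·0.296875≈-0.302344
n=2: y≈-0.302344, sp=-1, e=sp−y≈-0.697656; I≈-1.385156, D=e−e_prev≈-1.010156; u=1·(-0.697656)+1/2·(-1.385156)+1/4·(-1.010156)≈-1.642773; next y=2/5·(-0.302344)+3/4·(-1.642773)≈-1.353018
n=3: y≈-1.353018, sp=1, e=sp−y≈2.353018; I≈0.967861, D=e−e_prev≈3.050674; u=1·2.353018+1/2·0.967861+1/4·3.050674≈3.599617; next y=2/5·(-1.353018)+3/4·3.599617≈2.158505
n=4: y≈2.158505, sp=1, e=sp−y≈-1.158505; I≈-0.190644, D=e−e_prev≈-3.511523; u=1·(-1.158505)+1/2·(-0.190644)+1/4·(-3.511523)≈-2.131708; next y=2/5·2.158505+3/4·(-2.131708)≈-0.735379
n=5: y≈-0.735379, sp=1, e=sp−y≈1.735379; I≈1.544735, D=e−e_prev≈2.893885; u=1·1.735379+1/2·1.544735+1/4·2.893885≈3.231218; next y=2/5·(-0.735379)+3/4·3.231218≈2.129262
n=6: y≈2.129262, sp=1, e=sp−y≈-1.129262; I≈0.415473, D=e−e_prev≈-2.864641; u=1·(-1.129262)+1/2·0.415473+1/4·(-2.864641)≈-1.637685; next y=2/5·2.129262+3/4·(-1.637685)≈-0.376559
n=7: y≈-0.376559, sp=1, e=sp−y≈1.376559; I≈1.792032, D=e−e_prev≈2.505821; u=1·1.376559+1/2·1.792032+1/4·2.505821≈2.899031; next y=2/5·(-0.376559)+3/4·2.899031≈2.023649
n=8: y≈2.023649, sp=1, e=sp−y≈-1.023649; I≈0.768383, D=e−e_prev≈-2.400209; u=1·(-1.023649)+1/2·0.768383+1/4·(-2.400209)≈-1.239510; next y=2/5·2.023649+3/4·(-1.239510)≈-0.120173
n=9: y≈-0.120173, sp=1, e=sp−y≈1.120173; I≈1.888556, D=e−e_prev≈2.143822; u=1·1.120173+1/2·1.888556+1/4·2.143822≈2.600406; next y=2/5·(-0.120173)+3/4·2.600406≈1.902235
n=10: y≈1.902235, sp=1, e=sp−y≈-0.902235; I≈0.986320, D=e−e_prev≈-2.022408; u=1·(-0.902235)+1/2·0.986320+1/4·(-2.022408)≈-0.914677; next y=2/5·1.902235+3/4·(-0.914677)≈0.074886

0 -1 -1.750 0.000
1 -1 0.297 -1.313
2 -1 -1.643 -0.302
3 1 3.600 -1.353
4 1 -2.132 2.159
5 1 3.231 -0.735
6 1 -1.638 2.129
7 1 2.899 -0.377
8 1 -1.240 2.024
9 1 2.600 -0.120
10 1 -0.915 1.902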